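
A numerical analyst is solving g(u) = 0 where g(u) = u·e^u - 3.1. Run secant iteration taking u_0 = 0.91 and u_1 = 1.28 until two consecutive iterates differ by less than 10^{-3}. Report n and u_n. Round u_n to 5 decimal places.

n = 5, u_n = 1.06677

g(0.91) = -0.8392665, g(1.28) = 1.5036988
u_2 = 1.2800000 − 1.5036988·(0.3700000)/(2.3429653) = 1.0425366;  |Δ| = 0.2374634
g(1.0425366) = -0.1429465
u_3 = 1.0425366 − (-0.1429465)·(-0.2374634)/(-1.6466453) = 1.0631510;  |Δ| = 0.0206144
g(1.0631510) = -0.0216675
u_4 = 1.0631510 − (-0.0216675)·(0.0206144)/(0.1212790) = 1.0668339;  |Δ| = 0.0036829
g(1.0668339) = 0.0003939
u_5 = 1.0668339 − 0.0003939·(0.0036829)/(0.0220614) = 1.0667681;  |Δ| = 0.0000658
|u_5 − u_4| = 0.0000658 < 10^{-3}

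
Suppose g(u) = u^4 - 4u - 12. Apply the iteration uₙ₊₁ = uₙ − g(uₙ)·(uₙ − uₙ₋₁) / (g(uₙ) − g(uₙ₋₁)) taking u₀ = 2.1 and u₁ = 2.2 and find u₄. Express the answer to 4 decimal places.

g(2.1) = -0.951900, g(2.2) = 2.625600
u₂ = 2.200000 − 2.625600·(2.200000 − 2.100000) / (2.625600 − (-0.951900)) = 2.200000 − (0.262560)/(3.577500) = 2.126608
g(2.126608) = -0.053774
u₃ = 2.126608 − (-0.053774)·(2.126608 − 2.200000) / (-0.053774 − 2.625600) = 2.126608 − (0.003947)/(-2.679374) = 2.128081
g(2.128081) = -0.002943
u₄ = 2.128081 − (-0.002943)·(2.128081 − 2.126608) / (-0.002943 − (-0.053774)) = 2.128081 − (-0.000004)/(0.050832) = 2.128166

2.1282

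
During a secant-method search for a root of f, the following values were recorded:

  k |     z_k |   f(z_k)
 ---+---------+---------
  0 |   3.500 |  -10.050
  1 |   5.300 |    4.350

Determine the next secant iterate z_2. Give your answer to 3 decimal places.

4.756

z_2 = 5.300 − 4.350·(5.300 − 3.500) / (4.350 − (-10.050))
   = 5.300 − (7.83000)/(14.40000) = 4.75625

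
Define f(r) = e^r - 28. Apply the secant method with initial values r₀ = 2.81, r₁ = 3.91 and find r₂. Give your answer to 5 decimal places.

3.18637

f(2.81) = -11.3900818, f(3.91) = 21.8989520
r₂ = 3.9100000 − 21.8989520·(3.9100000 − 2.8100000) / (21.8989520 − (-11.3900818)) = 3.9100000 − (24.0888472)/(33.2890338) = 3.1863729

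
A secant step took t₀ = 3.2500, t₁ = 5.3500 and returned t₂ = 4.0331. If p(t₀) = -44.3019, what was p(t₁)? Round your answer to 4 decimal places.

74.5003

The secant line through (3.2500, -44.3019) and (5.3500, p(t₁)) crosses zero at t₂ = 4.0331.
So (3.2500, -44.3019), (5.3500, p(t₁)), (4.0331, 0) are collinear:
p(t₁) = -44.3019 · (5.3500 − 4.0331) / (3.2500 − 4.0331) = -44.3019 · (1.316900)/(-0.783100) = 74.500284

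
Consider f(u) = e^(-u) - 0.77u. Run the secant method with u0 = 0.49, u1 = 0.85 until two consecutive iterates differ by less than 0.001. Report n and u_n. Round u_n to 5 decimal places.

f(0.49) = 0.2353264, f(0.85) = -0.2270851
u2 = 0.8500000 − (-0.2270851)·(0.3600000)/(-0.4624115) = 0.6732080;  |Δ| = 0.1767920
f(0.6732080) = -0.0083006
u3 = 0.6732080 − (-0.0083006)·(-0.1767920)/(0.2187845) = 0.6665006;  |Δ| = 0.0067074
f(0.6665006) = 0.0002969
u4 = 0.6665006 − 0.0002969·(-0.0067074)/(0.0085974) = 0.6667323;  |Δ| = 0.0002316
|u4 − u3| = 0.0002316 < 0.001

n = 4, u_n = 0.66673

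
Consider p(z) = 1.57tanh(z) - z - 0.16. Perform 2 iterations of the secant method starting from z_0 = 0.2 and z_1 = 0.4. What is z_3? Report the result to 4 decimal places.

p(0.2) = -0.050121, p(0.4) = 0.036520
z_2 = 0.400000 − 0.036520·(0.400000 − 0.200000) / (0.036520 − (-0.050121)) = 0.400000 − (0.007304)/(0.086641) = 0.315698
p(0.315698) = 0.004113
z_3 = 0.315698 − 0.004113·(0.315698 − 0.400000) / (0.004113 − 0.036520) = 0.315698 − (-0.000347)/(-0.032407) = 0.305000

0.3050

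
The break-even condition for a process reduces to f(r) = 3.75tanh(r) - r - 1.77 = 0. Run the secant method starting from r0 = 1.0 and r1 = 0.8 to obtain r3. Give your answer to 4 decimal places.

f(1.0) = 0.085978, f(0.8) = -0.079862
r2 = 0.800000 − (-0.079862)·(0.800000 − 1.000000) / (-0.079862 − 0.085978) = 0.800000 − (0.015972)/(-0.165840) = 0.896312
f(0.896312) = 0.013053
r3 = 0.896312 − 0.013053·(0.896312 − 0.800000) / (0.013053 − (-0.079862)) = 0.896312 − (0.001257)/(0.092915) = 0.882782

0.8828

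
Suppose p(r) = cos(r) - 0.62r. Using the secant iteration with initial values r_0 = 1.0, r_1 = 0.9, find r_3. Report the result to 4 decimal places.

p(1.0) = -0.079698, p(0.9) = 0.063610
r_2 = 0.900000 − 0.063610·(0.900000 − 1.000000) / (0.063610 − (-0.079698)) = 0.900000 − (-0.006361)/(0.143308) = 0.944387
p(0.944387) = 0.000720
r_3 = 0.944387 − 0.000720·(0.944387 − 0.900000) / (0.000720 − 0.063610) = 0.944387 − (0.000032)/(-0.062890) = 0.944895

0.9449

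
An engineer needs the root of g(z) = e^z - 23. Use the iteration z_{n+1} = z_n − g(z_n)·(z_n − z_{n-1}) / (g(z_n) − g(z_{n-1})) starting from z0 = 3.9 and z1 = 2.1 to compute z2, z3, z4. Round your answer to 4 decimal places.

g(3.9) = 26.402449, g(2.1) = -14.833830
z2 = 2.100000 − (-14.833830)·(2.100000 − 3.900000) / (-14.833830 − 26.402449) = 2.100000 − (26.700894)/(-41.236279) = 2.747510
g(2.747510) = -7.396273
z3 = 2.747510 − (-7.396273)·(2.747510 − 2.100000) / (-7.396273 − (-14.833830)) = 2.747510 − (-4.789159)/(7.437557) = 3.391425
g(3.391425) = 6.708269
z4 = 3.391425 − 6.708269·(3.391425 − 2.747510) / (6.708269 − (-7.396273)) = 3.391425 − (4.319560)/(14.104542) = 3.085172

2.7475, 3.3914, 3.0852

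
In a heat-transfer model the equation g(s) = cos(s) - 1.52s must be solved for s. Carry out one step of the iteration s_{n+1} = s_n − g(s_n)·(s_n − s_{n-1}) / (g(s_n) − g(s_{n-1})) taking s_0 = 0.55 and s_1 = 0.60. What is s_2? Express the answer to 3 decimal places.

g(0.55) = 0.01652, g(0.60) = -0.08666
s_2 = 0.60000 − (-0.08666)·(0.60000 − 0.55000) / (-0.08666 − 0.01652) = 0.60000 − (-0.00433)/(-0.10319) = 0.55801

0.558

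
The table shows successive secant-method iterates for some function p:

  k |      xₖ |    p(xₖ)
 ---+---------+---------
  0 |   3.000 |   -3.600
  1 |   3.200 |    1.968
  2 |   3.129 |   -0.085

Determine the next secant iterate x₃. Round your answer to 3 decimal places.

3.132

x₃ = 3.129 − (-0.085)·(3.129 − 3.200) / (-0.085 − 1.968)
   = 3.129 − (0.00604)/(-2.05300) = 3.13194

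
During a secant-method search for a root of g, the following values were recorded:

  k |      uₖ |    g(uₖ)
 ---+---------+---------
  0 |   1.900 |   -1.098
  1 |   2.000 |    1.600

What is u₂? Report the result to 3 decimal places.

1.941

u₂ = 2.000 − 1.600·(2.000 − 1.900) / (1.600 − (-1.098))
   = 2.000 − (0.16000)/(2.69800) = 1.94070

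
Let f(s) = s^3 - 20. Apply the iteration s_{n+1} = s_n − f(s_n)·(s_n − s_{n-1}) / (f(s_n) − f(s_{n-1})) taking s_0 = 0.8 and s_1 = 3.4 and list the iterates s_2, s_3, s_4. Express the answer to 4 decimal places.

f(0.8) = -19.488000, f(3.4) = 19.304000
s_2 = 3.400000 − 19.304000·(3.400000 − 0.800000) / (19.304000 − (-19.488000)) = 3.400000 − (50.190400)/(38.792000) = 2.106166
f(2.106166) = -10.657181
s_3 = 2.106166 − (-10.657181)·(2.106166 − 3.400000) / (-10.657181 − 19.304000) = 2.106166 − (13.788621)/(-29.961181) = 2.566382
f(2.566382) = -3.096987
s_4 = 2.566382 − (-3.096987)·(2.566382 − 2.106166) / (-3.096987 − (-10.657181)) = 2.566382 − (-1.425284)/(7.560194) = 2.754907

2.1062, 2.5664, 2.7549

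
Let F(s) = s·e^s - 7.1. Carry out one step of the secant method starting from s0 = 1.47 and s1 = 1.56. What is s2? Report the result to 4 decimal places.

1.5317

F(1.47) = -0.706624, F(1.56) = 0.323761
s2 = 1.560000 − 0.323761·(1.560000 − 1.470000) / (0.323761 − (-0.706624)) = 1.560000 − (0.029139)/(1.030385) = 1.531721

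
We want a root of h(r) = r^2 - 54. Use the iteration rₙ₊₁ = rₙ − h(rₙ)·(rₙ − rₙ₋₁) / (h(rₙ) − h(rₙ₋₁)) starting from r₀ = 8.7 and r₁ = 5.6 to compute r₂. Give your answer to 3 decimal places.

7.183

h(8.7) = 21.69000, h(5.6) = -22.64000
r₂ = 5.60000 − (-22.64000)·(5.60000 − 8.70000) / (-22.64000 − 21.69000) = 5.60000 − (70.18400)/(-44.33000) = 7.18322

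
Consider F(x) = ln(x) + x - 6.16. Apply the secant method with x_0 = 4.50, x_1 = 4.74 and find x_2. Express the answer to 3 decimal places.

4.628

F(4.50) = -0.15592, F(4.74) = 0.13604
x_2 = 4.74000 − 0.13604·(4.74000 − 4.50000) / (0.13604 − (-0.15592)) = 4.74000 − (0.03265)/(0.29196) = 4.62817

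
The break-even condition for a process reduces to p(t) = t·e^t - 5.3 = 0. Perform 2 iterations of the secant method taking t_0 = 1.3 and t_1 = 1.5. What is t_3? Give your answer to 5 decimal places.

1.35957

p(1.3) = -0.5299143, p(1.5) = 1.4225336
t_2 = 1.5000000 − 1.4225336·(1.5000000 − 1.3000000) / (1.4225336 − (-0.5299143)) = 1.5000000 − (0.2845067)/(1.9524479) = 1.3542820
p(1.3542820) = -0.0535403
t_3 = 1.3542820 − (-0.0535403)·(1.3542820 − 1.5000000) / (-0.0535403 − 1.4225336) = 1.3542820 − (0.0078018)/(-1.4760739) = 1.3595675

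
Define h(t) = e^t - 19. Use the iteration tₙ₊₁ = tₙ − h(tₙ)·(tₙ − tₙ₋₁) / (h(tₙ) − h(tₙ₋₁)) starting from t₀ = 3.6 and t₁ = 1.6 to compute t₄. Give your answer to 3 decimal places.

2.850

h(3.6) = 17.59823, h(1.6) = -14.04697
t₂ = 1.60000 − (-14.04697)·(1.60000 − 3.60000) / (-14.04697 − 17.59823) = 1.60000 − (28.09394)/(-31.64520) = 2.48778
h(2.48778) = -6.96549
t₃ = 2.48778 − (-6.96549)·(2.48778 − 1.60000) / (-6.96549 − (-14.04697)) = 2.48778 − (-6.18381)/(7.08148) = 3.36102
h(3.36102) = 9.81844
t₄ = 3.36102 − 9.81844·(3.36102 − 2.48778) / (9.81844 − (-6.96549)) = 3.36102 − (8.57382)/(16.78393) = 2.85018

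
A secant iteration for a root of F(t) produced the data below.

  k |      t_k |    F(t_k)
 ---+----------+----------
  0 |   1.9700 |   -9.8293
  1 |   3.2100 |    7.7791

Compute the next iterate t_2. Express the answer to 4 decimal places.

2.6622

t_2 = 3.2100 − 7.7791·(3.2100 − 1.9700) / (7.7791 − (-9.8293))
   = 3.2100 − (9.646084)/(17.608400) = 2.662189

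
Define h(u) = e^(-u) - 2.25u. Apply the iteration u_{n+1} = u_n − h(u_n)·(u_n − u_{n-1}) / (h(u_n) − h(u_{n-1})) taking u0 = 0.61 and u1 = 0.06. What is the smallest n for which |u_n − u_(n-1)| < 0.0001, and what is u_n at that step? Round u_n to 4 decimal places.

h(0.61) = -0.829149, h(0.06) = 0.806765
u2 = 0.060000 − 0.806765·(-0.550000)/(1.635914) = 0.331237;  |Δ| = 0.271237
h(0.331237) = -0.027249
u3 = 0.331237 − (-0.027249)·(0.271237)/(-0.834013) = 0.322375;  |Δ| = 0.008862
h(0.322375) = -0.000918
u4 = 0.322375 − (-0.000918)·(-0.008862)/(0.026330) = 0.322066;  |Δ| = 0.000309
h(0.322066) = 0.000001
u5 = 0.322066 − 0.000001·(-0.000309)/(0.000919) = 0.322067;  |Δ| = 0.000000
|u5 − u4| = 0.000000 < 0.0001

n = 5, u_n = 0.3221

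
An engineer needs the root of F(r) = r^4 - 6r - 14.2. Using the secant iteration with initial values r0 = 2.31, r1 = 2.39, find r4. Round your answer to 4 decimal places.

F(2.31) = 0.413963, F(2.39) = 4.088086
r2 = 2.390000 − 4.088086·(2.390000 − 2.310000) / (4.088086 − 0.413963) = 2.390000 − (0.327047)/(3.674123) = 2.300986
F(2.300986) = 0.026219
r3 = 2.300986 − 0.026219·(2.300986 − 2.390000) / (0.026219 − 4.088086) = 2.300986 − (-0.002334)/(-4.061868) = 2.300412
F(2.300412) = 0.001678
r4 = 2.300412 − 0.001678·(2.300412 − 2.300986) / (0.001678 − 0.026219) = 2.300412 − (-0.000001)/(-0.024541) = 2.300373

2.3004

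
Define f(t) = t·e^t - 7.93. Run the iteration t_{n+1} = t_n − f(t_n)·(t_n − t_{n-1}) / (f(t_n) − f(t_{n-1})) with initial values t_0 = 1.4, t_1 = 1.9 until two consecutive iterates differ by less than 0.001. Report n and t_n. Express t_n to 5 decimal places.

n = 5, t_n = 1.60040

f(1.4) = -2.2527200, f(1.9) = 4.7731994
t_2 = 1.9000000 − 4.7731994·(0.5000000)/(7.0259195) = 1.5603150;  |Δ| = 0.3396850
f(1.5603150) = -0.5024010
t_3 = 1.5603150 − (-0.5024010)·(-0.3396850)/(-5.2756004) = 1.5926635;  |Δ| = 0.0323486
f(1.5926635) = -0.0991480
t_4 = 1.5926635 − (-0.0991480)·(0.0323486)/(0.4032529) = 1.6006171;  |Δ| = 0.0079536
f(1.6006171) = 0.0028020
t_5 = 1.6006171 − 0.0028020·(0.0079536)/(0.1019500) = 1.6003985;  |Δ| = 0.0002186
|t_5 − t_4| = 0.0002186 < 0.001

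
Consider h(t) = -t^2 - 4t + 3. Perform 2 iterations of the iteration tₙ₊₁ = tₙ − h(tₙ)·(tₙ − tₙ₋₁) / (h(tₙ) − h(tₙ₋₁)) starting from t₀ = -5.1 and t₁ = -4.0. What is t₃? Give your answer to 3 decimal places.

h(-5.1) = -2.61000, h(-4.0) = 3.00000
t₂ = -4.00000 − 3.00000·(-4.00000 − (-5.10000)) / (3.00000 − (-2.61000)) = -4.00000 − (3.30000)/(5.61000) = -4.58824
h(-4.58824) = 0.30104
t₃ = -4.58824 − 0.30104·(-4.58824 − (-4.00000)) / (0.30104 − 3.00000) = -4.58824 − (-0.17708)/(-2.69896) = -4.65385

-4.654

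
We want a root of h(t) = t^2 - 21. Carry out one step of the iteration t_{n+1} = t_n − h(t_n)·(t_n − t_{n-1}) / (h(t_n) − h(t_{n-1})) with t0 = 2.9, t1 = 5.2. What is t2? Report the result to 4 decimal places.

4.4543

h(2.9) = -12.590000, h(5.2) = 6.040000
t2 = 5.200000 − 6.040000·(5.200000 − 2.900000) / (6.040000 − (-12.590000)) = 5.200000 − (13.892000)/(18.630000) = 4.454321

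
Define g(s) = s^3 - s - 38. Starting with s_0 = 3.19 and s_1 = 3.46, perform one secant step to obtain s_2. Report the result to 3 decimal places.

3.461

g(3.19) = -8.72824, g(3.46) = -0.03826
s_2 = 3.46000 − (-0.03826)·(3.46000 − 3.19000) / (-0.03826 − (-8.72824)) = 3.46000 − (-0.01033)/(8.68998) = 3.46119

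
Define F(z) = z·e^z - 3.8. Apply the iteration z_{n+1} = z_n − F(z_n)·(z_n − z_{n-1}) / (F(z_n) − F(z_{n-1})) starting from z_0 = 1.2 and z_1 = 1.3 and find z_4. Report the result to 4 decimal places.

1.1743

F(1.2) = 0.184140, F(1.3) = 0.970086
z_2 = 1.300000 − 0.970086·(1.300000 − 1.200000) / (0.970086 − 0.184140) = 1.300000 − (0.097009)/(0.785945) = 1.176571
F(1.176571) = 0.015894
z_3 = 1.176571 − 0.015894·(1.176571 − 1.300000) / (0.015894 − 0.970086) = 1.176571 − (-0.001962)/(-0.954192) = 1.174515
F(1.174515) = 0.001402
z_4 = 1.174515 − 0.001402·(1.174515 − 1.176571) / (0.001402 − 0.015894) = 1.174515 − (-0.000003)/(-0.014492) = 1.174316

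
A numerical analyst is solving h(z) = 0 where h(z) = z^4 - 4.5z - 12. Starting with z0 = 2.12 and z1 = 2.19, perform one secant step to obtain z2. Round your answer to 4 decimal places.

2.1577

h(2.12) = -1.340369, h(2.19) = 1.147575
z2 = 2.190000 − 1.147575·(2.190000 − 2.120000) / (1.147575 − (-1.340369)) = 2.190000 − (0.080330)/(2.487944) = 2.157712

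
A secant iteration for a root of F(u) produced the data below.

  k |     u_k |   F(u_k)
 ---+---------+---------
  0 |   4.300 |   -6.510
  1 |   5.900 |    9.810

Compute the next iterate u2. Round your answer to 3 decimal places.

4.938

u2 = 5.900 − 9.810·(5.900 − 4.300) / (9.810 − (-6.510))
   = 5.900 − (15.69600)/(16.32000) = 4.93824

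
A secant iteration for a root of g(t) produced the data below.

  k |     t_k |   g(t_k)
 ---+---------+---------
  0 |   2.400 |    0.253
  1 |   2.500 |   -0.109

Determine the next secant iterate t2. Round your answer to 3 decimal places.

t2 = 2.500 − (-0.109)·(2.500 − 2.400) / (-0.109 − 0.253)
   = 2.500 − (-0.01090)/(-0.36200) = 2.46989

2.470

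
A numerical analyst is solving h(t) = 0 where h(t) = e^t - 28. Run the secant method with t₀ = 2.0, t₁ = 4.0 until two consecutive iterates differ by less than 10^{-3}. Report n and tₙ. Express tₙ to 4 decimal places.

n = 7, tₙ = 3.3322

h(2.0) = -20.610944, h(4.0) = 26.598150
t₂ = 4.000000 − 26.598150·(2.000000)/(47.209094) = 2.873177;  |Δ| = 1.126823
h(2.873177) = -10.306863
t₃ = 2.873177 − (-10.306863)·(-1.126823)/(-36.905013) = 3.187877;  |Δ| = 0.314700
h(3.187877) = -3.763083
t₄ = 3.187877 − (-3.763083)·(0.314700)/(6.543779) = 3.368849;  |Δ| = 0.180972
h(3.368849) = 1.045084
t₅ = 3.368849 − 1.045084·(0.180972)/(4.808167) = 3.329514;  |Δ| = 0.039335
h(3.329514) = -0.075238
t₆ = 3.329514 − (-0.075238)·(-0.039335)/(-1.120322) = 3.332155;  |Δ| = 0.002642
h(3.332155) = -0.001373
t₇ = 3.332155 − (-0.001373)·(0.002642)/(0.073865) = 3.332205;  |Δ| = 0.000049
|t₇ − t₆| = 0.000049 < 10^{-3}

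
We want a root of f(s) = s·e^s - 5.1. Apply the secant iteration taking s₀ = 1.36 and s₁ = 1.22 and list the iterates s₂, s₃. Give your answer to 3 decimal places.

1.336, 1.338

f(1.36) = 0.19882, f(1.22) = -0.96763
s₂ = 1.22000 − (-0.96763)·(1.22000 − 1.36000) / (-0.96763 − 0.19882) = 1.22000 − (0.13547)/(-1.16645) = 1.33614
f(1.33614) = -0.01691
s₃ = 1.33614 − (-0.01691)·(1.33614 − 1.22000) / (-0.01691 − (-0.96763)) = 1.33614 − (-0.00196)/(0.95072) = 1.33820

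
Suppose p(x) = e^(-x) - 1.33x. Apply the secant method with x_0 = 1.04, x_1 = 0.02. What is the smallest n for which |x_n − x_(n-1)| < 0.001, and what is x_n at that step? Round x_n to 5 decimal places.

p(1.04) = -1.0297453, p(0.02) = 0.9535987
x_2 = 0.0200000 − 0.9535987·(-1.0200000)/(1.9833440) = 0.5104195;  |Δ| = 0.4904195
p(0.5104195) = -0.0786143
x_3 = 0.5104195 − (-0.0786143)·(0.4904195)/(-1.0322130) = 0.4730687;  |Δ| = 0.0373508
p(0.4730687) = -0.0060942
x_4 = 0.4730687 − (-0.0060942)·(-0.0373508)/(0.0725201) = 0.4699300;  |Δ| = 0.0031387
p(0.4699300) = 0.0000391
x_5 = 0.4699300 − 0.0000391·(-0.0031387)/(0.0061333) = 0.4699500;  |Δ| = 0.0000200
|x_5 − x_4| = 0.0000200 < 0.001

n = 5, x_n = 0.46995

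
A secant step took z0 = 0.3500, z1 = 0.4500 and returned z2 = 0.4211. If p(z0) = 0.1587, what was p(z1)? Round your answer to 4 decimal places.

The secant line through (0.3500, 0.1587) and (0.4500, p(z1)) crosses zero at z2 = 0.4211.
So (0.3500, 0.1587), (0.4500, p(z1)), (0.4211, 0) are collinear:
p(z1) = 0.1587 · (0.4500 − 0.4211) / (0.3500 − 0.4211) = 0.1587 · (0.028900)/(-0.071100) = -0.064507

-0.0645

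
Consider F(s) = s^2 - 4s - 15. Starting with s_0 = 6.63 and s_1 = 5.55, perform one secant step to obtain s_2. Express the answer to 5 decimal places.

F(6.63) = 2.4369000, F(5.55) = -6.3975000
s_2 = 5.5500000 − (-6.3975000)·(5.5500000 − 6.6300000) / (-6.3975000 − 2.4369000) = 5.5500000 − (6.9093000)/(-8.8344000) = 6.3320905

6.33209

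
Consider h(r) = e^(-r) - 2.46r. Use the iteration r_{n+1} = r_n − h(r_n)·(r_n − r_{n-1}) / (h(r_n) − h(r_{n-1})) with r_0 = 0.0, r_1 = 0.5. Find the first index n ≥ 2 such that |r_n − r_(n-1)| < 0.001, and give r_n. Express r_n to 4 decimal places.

n = 4, r_n = 0.3009

h(0.0) = 1.000000, h(0.5) = -0.623469
r_2 = 0.500000 − (-0.623469)·(0.500000)/(-1.623469) = 0.307982;  |Δ| = 0.192018
h(0.307982) = -0.022708
r_3 = 0.307982 − (-0.022708)·(-0.192018)/(0.600761) = 0.300724;  |Δ| = 0.007258
h(0.300724) = 0.000500
r_4 = 0.300724 − 0.000500·(-0.007258)/(0.023209) = 0.300881;  |Δ| = 0.000156
|r_4 − r_3| = 0.000156 < 0.001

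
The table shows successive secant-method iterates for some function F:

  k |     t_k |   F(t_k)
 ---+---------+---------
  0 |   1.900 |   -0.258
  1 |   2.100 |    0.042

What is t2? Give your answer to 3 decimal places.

2.072

t2 = 2.100 − 0.042·(2.100 − 1.900) / (0.042 − (-0.258))
   = 2.100 − (0.00840)/(0.30000) = 2.07200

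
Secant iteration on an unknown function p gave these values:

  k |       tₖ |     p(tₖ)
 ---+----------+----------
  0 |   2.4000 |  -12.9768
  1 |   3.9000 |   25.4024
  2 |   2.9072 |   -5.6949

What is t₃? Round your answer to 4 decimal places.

t₃ = 2.9072 − (-5.6949)·(2.9072 − 3.9000) / (-5.6949 − 25.4024)
   = 2.9072 − (5.653897)/(-31.097300) = 3.089013

3.0890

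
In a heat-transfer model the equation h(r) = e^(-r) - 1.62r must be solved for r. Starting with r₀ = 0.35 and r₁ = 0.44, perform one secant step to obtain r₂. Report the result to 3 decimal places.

h(0.35) = 0.13769, h(0.44) = -0.06876
r₂ = 0.44000 − (-0.06876)·(0.44000 − 0.35000) / (-0.06876 − 0.13769) = 0.44000 − (-0.00619)/(-0.20645) = 0.41002

0.410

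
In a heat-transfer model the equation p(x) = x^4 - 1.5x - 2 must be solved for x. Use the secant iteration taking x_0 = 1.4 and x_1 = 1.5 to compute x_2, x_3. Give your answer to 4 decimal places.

1.4241, 1.4262

p(1.4) = -0.258400, p(1.5) = 0.812500
x_2 = 1.500000 − 0.812500·(1.500000 − 1.400000) / (0.812500 − (-0.258400)) = 1.500000 − (0.081250)/(1.070900) = 1.424129
p(1.424129) = -0.022825
x_3 = 1.424129 − (-0.022825)·(1.424129 − 1.500000) / (-0.022825 − 0.812500) = 1.424129 − (0.001732)/(-0.835325) = 1.426202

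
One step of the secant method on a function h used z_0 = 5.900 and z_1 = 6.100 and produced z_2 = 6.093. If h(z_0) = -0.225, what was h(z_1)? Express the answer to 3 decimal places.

The secant line through (5.900, -0.225) and (6.100, h(z_1)) crosses zero at z_2 = 6.093.
So (5.900, -0.225), (6.100, h(z_1)), (6.093, 0) are collinear:
h(z_1) = -0.225 · (6.100 − 6.093) / (5.900 − 6.093) = -0.225 · (0.00700)/(-0.19300) = 0.00816

0.008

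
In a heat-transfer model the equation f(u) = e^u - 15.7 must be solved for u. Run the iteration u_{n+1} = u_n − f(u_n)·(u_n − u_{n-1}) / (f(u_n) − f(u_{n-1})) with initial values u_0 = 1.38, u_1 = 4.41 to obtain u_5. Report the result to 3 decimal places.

2.643

f(1.38) = -11.72510, f(4.41) = 66.56946
u_2 = 4.41000 − 66.56946·(4.41000 − 1.38000) / (66.56946 − (-11.72510)) = 4.41000 − (201.70547)/(78.29456) = 1.83376
f(1.83376) = -9.44262
u_3 = 1.83376 − (-9.44262)·(1.83376 − 4.41000) / (-9.44262 − 66.56946) = 1.83376 − (24.32645)/(-76.01208) = 2.15380
f(2.15380) = -7.08250
u_4 = 2.15380 − (-7.08250)·(2.15380 − 1.83376) / (-7.08250 − (-9.44262)) = 2.15380 − (-2.26664)/(2.36012) = 3.11419
f(3.11419) = 6.81508
u_5 = 3.11419 − 6.81508·(3.11419 − 2.15380) / (6.81508 − (-7.08250)) = 3.11419 − (6.54514)/(13.89758) = 2.64323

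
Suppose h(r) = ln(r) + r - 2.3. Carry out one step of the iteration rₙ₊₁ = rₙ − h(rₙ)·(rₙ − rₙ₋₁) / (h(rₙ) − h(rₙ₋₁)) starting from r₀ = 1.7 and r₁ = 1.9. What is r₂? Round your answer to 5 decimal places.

1.74458

h(1.7) = -0.0693717, h(1.9) = 0.2418539
r₂ = 1.9000000 − 0.2418539·(1.9000000 − 1.7000000) / (0.2418539 − (-0.0693717)) = 1.9000000 − (0.0483708)/(0.3112256) = 1.7445797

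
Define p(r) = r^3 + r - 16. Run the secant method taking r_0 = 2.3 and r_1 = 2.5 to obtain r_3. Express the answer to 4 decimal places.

p(2.3) = -1.533000, p(2.5) = 2.125000
r_2 = 2.500000 − 2.125000·(2.500000 − 2.300000) / (2.125000 − (-1.533000)) = 2.500000 − (0.425000)/(3.658000) = 2.383816
p(2.383816) = -0.069957
r_3 = 2.383816 − (-0.069957)·(2.383816 − 2.500000) / (-0.069957 − 2.125000) = 2.383816 − (0.008128)/(-2.194957) = 2.387519

2.3875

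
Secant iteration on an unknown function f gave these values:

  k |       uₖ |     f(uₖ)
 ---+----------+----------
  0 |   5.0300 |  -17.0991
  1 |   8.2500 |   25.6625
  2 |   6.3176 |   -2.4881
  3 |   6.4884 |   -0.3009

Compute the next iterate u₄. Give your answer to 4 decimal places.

6.5119

u₄ = 6.4884 − (-0.3009)·(6.4884 − 6.3176) / (-0.3009 − (-2.4881))
   = 6.4884 − (-0.051394)/(2.187200) = 6.511897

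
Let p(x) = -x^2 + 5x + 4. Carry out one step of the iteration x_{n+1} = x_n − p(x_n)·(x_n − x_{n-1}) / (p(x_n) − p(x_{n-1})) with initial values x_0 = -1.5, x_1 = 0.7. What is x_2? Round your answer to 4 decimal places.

-0.5086

p(-1.5) = -5.750000, p(0.7) = 7.010000
x_2 = 0.700000 − 7.010000·(0.700000 − (-1.500000)) / (7.010000 − (-5.750000)) = 0.700000 − (15.422000)/(12.760000) = -0.508621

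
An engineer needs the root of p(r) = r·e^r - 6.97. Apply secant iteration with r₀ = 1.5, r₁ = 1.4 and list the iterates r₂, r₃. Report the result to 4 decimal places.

p(1.5) = -0.247466, p(1.4) = -1.292720
r₂ = 1.400000 − (-1.292720)·(1.400000 − 1.500000) / (-1.292720 − (-0.247466)) = 1.400000 − (0.129272)/(-1.045254) = 1.523675
p(1.523675) = 0.022237
r₃ = 1.523675 − 0.022237·(1.523675 − 1.400000) / (0.022237 − (-1.292720)) = 1.523675 − (0.002750)/(1.314957) = 1.521584

1.5237, 1.5216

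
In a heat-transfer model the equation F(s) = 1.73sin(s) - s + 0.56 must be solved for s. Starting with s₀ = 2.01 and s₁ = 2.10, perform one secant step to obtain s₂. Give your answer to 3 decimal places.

2.074

F(2.01) = 0.11581, F(2.10) = -0.04665
s₂ = 2.10000 − (-0.04665)·(2.10000 − 2.01000) / (-0.04665 − 0.11581) = 2.10000 − (-0.00420)/(-0.16245) = 2.07416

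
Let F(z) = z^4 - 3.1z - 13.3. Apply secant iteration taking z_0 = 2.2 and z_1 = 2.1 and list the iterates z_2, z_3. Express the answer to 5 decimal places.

F(2.2) = 3.3056000, F(2.1) = -0.3619000
z_2 = 2.1000000 − (-0.3619000)·(2.1000000 − 2.2000000) / (-0.3619000 − 3.3056000) = 2.1000000 − (0.0361900)/(-3.6675000) = 2.1098678
F(2.1098678) = -0.0243643
z_3 = 2.1098678 − (-0.0243643)·(2.1098678 − 2.1000000) / (-0.0243643 − (-0.3619000)) = 2.1098678 − (-0.0002404)/(0.3375357) = 2.1105800

2.10987, 2.11058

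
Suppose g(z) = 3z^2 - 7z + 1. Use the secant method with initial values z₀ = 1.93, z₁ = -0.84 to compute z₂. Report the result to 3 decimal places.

1.572

g(1.93) = -1.33530, g(-0.84) = 8.99680
z₂ = -0.84000 − 8.99680·(-0.84000 − 1.93000) / (8.99680 − (-1.33530)) = -0.84000 − (-24.92114)/(10.33210) = 1.57201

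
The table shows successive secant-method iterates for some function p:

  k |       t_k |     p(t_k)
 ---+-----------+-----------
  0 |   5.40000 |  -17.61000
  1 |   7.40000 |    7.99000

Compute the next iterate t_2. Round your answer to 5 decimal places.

6.77578

t_2 = 7.40000 − 7.99000·(7.40000 − 5.40000) / (7.99000 − (-17.61000))
   = 7.40000 − (15.9800000)/(25.6000000) = 6.7757813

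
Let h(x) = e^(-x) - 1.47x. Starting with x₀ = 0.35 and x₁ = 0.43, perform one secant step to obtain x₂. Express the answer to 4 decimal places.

0.4386

h(0.35) = 0.190188, h(0.43) = 0.018409
x₂ = 0.430000 − 0.018409·(0.430000 − 0.350000) / (0.018409 − 0.190188) = 0.430000 − (0.001473)/(-0.171779) = 0.438573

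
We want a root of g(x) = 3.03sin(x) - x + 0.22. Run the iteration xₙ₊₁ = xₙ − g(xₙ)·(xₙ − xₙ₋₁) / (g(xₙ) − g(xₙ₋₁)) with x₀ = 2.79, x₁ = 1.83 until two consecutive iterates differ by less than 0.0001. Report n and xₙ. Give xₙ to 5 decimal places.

n = 6, xₙ = 2.35821

g(2.79) = -1.5264878, g(1.83) = 1.3187810
x₂ = 1.8300000 − 1.3187810·(-0.9600000)/(2.8452688) = 2.2749596;  |Δ| = 0.4449596
g(2.2749596) = 0.2543654
x₃ = 2.2749596 − 0.2543654·(0.4449596)/(-1.0644156) = 2.3812925;  |Δ| = 0.1063329
g(2.3812925) = -0.0732014
x₄ = 2.3812925 − (-0.0732014)·(0.1063329)/(-0.3275668) = 2.3575303;  |Δ| = 0.0237622
g(2.3575303) = 0.0021394
x₅ = 2.3575303 − 0.0021394·(-0.0237622)/(0.0753408) = 2.3582050;  |Δ| = 0.0006748
g(2.3582050) = 0.0000165
x₆ = 2.3582050 − 0.0000165·(0.0006748)/(-0.0021228) = 2.3582103;  |Δ| = 0.0000053
|x₆ − x₅| = 0.0000053 < 0.0001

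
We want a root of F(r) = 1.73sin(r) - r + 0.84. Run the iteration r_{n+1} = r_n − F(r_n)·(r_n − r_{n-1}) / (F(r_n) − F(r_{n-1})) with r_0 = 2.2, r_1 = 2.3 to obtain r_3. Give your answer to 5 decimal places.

2.21904

F(2.2) = 0.0386988, F(2.3) = -0.1699300
r_2 = 2.3000000 − (-0.1699300)·(2.3000000 − 2.2000000) / (-0.1699300 − 0.0386988) = 2.3000000 − (-0.0169930)/(-0.2086288) = 2.2185491
F(2.2185491) = 0.0010252
r_3 = 2.2185491 − 0.0010252·(2.2185491 − 2.3000000) / (0.0010252 − (-0.1699300)) = 2.2185491 − (-0.0000835)/(0.1709551) = 2.2190375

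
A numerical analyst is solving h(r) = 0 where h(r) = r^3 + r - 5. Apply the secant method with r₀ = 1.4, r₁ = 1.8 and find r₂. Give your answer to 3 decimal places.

h(1.4) = -0.85600, h(1.8) = 2.63200
r₂ = 1.80000 − 2.63200·(1.80000 − 1.40000) / (2.63200 − (-0.85600)) = 1.80000 − (1.05280)/(3.48800) = 1.49817

1.498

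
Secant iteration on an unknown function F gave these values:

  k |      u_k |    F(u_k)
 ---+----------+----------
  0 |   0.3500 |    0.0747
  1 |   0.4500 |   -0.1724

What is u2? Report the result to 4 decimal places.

u2 = 0.4500 − (-0.1724)·(0.4500 − 0.3500) / (-0.1724 − 0.0747)
   = 0.4500 − (-0.017240)/(-0.247100) = 0.380231

0.3802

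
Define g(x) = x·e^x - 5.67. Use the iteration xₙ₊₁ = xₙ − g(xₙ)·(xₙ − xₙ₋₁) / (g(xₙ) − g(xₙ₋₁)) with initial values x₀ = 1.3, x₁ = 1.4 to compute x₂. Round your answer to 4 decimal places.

g(1.3) = -0.899914, g(1.4) = 0.007280
x₂ = 1.400000 − 0.007280·(1.400000 − 1.300000) / (0.007280 − (-0.899914)) = 1.400000 − (0.000728)/(0.907194) = 1.399198

1.3992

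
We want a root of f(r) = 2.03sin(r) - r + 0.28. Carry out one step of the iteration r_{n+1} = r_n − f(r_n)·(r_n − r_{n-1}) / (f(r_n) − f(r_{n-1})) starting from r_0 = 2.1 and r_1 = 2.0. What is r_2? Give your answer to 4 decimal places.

2.0650

f(2.1) = -0.067685, f(2.0) = 0.125874
r_2 = 2.000000 − 0.125874·(2.000000 − 2.100000) / (0.125874 − (-0.067685)) = 2.000000 − (-0.012587)/(0.193559) = 2.065031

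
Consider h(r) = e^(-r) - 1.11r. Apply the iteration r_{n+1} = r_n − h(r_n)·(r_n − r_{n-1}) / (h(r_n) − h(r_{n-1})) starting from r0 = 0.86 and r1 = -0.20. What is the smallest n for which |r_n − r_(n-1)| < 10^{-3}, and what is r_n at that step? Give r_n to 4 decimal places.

h(0.86) = -0.531438, h(-0.20) = 1.443403
r2 = -0.200000 − 1.443403·(-1.060000)/(1.974841) = 0.574750;  |Δ| = 0.774750
h(0.574750) = -0.075126
r3 = 0.574750 − (-0.075126)·(0.774750)/(-1.518529) = 0.536420;  |Δ| = 0.038329
h(0.536420) = -0.010589
r4 = 0.536420 − (-0.010589)·(-0.038329)/(0.064538) = 0.530132;  |Δ| = 0.006289
h(0.530132) = 0.000081
r5 = 0.530132 − 0.000081·(-0.006289)/(0.010670) = 0.530180;  |Δ| = 0.000048
|r5 − r4| = 0.000048 < 10^{-3}

n = 5, r_n = 0.5302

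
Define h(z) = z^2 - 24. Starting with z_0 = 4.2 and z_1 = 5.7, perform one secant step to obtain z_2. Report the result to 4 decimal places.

4.8424

h(4.2) = -6.360000, h(5.7) = 8.490000
z_2 = 5.700000 − 8.490000·(5.700000 − 4.200000) / (8.490000 − (-6.360000)) = 5.700000 − (12.735000)/(14.850000) = 4.842424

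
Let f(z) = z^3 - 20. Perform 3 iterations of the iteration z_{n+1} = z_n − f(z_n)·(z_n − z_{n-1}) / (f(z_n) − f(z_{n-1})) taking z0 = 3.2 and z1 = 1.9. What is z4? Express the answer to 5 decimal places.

2.71089

f(3.2) = 12.7680000, f(1.9) = -13.1410000
z2 = 1.9000000 − (-13.1410000)·(1.9000000 − 3.2000000) / (-13.1410000 − 12.7680000) = 1.9000000 − (17.0833000)/(-25.9090000) = 2.5593578
f(2.5593578) = -3.2354079
z3 = 2.5593578 − (-3.2354079)·(2.5593578 − 1.9000000) / (-3.2354079 − (-13.1410000)) = 2.5593578 − (-2.1332913)/(9.9055921) = 2.7747201
f(2.7747201) = 1.3627682
z4 = 2.7747201 − 1.3627682·(2.7747201 − 2.5593578) / (1.3627682 − (-3.2354079)) = 2.7747201 − (0.2934889)/(4.5981762) = 2.7108928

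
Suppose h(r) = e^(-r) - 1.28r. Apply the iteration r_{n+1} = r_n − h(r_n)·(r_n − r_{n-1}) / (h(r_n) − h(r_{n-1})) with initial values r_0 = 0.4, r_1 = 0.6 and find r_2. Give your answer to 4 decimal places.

h(0.4) = 0.158320, h(0.6) = -0.219188
r_2 = 0.600000 − (-0.219188)·(0.600000 − 0.400000) / (-0.219188 − 0.158320) = 0.600000 − (-0.043838)/(-0.377508) = 0.483876

0.4839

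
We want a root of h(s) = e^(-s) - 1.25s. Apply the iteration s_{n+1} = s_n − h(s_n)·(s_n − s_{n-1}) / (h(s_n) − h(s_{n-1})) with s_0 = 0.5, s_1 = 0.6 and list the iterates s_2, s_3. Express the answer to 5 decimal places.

h(0.5) = -0.0184693, h(0.6) = -0.2011884
s_2 = 0.6000000 − (-0.2011884)·(0.6000000 − 0.5000000) / (-0.2011884 − (-0.0184693)) = 0.6000000 − (-0.0201188)/(-0.1827190) = 0.4898919
h(0.4898919) = 0.0003277
s_3 = 0.4898919 − 0.0003277·(0.4898919 − 0.6000000) / (0.0003277 − (-0.2011884)) = 0.4898919 − (-0.0000361)/(0.2015160) = 0.4900710

0.48989, 0.49007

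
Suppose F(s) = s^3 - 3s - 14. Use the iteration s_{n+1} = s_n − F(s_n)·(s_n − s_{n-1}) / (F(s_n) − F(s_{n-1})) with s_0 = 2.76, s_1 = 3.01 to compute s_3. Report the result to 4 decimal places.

2.8213

F(2.76) = -1.255424, F(3.01) = 4.240901
s_2 = 3.010000 − 4.240901·(3.010000 − 2.760000) / (4.240901 − (-1.255424)) = 3.010000 − (1.060225)/(5.496325) = 2.817103
F(2.817103) = -0.094587
s_3 = 2.817103 − (-0.094587)·(2.817103 − 3.010000) / (-0.094587 − 4.240901) = 2.817103 − (0.018246)/(-4.335488) = 2.821311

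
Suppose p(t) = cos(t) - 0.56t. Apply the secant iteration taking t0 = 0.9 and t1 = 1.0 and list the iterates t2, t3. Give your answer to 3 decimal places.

p(0.9) = 0.11761, p(1.0) = -0.01970
t2 = 1.00000 − (-0.01970)·(1.00000 − 0.90000) / (-0.01970 − 0.11761) = 1.00000 − (-0.00197)/(-0.13731) = 0.98565
p(0.98565) = 0.00035
t3 = 0.98565 − 0.00035·(0.98565 − 1.00000) / (0.00035 − (-0.01970)) = 0.98565 − (-0.00001)/(0.02005) = 0.98591

0.986, 0.986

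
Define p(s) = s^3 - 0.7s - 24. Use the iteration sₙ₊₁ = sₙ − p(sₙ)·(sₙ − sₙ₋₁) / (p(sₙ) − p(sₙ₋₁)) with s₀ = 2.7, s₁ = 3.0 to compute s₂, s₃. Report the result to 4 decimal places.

p(2.7) = -6.207000, p(3.0) = 0.900000
s₂ = 3.000000 − 0.900000·(3.000000 − 2.700000) / (0.900000 − (-6.207000)) = 3.000000 − (0.270000)/(7.107000) = 2.962009
p(2.962009) = -0.086221
s₃ = 2.962009 − (-0.086221)·(2.962009 − 3.000000) / (-0.086221 − 0.900000) = 2.962009 − (0.003276)/(-0.986221) = 2.965331

2.9620, 2.9653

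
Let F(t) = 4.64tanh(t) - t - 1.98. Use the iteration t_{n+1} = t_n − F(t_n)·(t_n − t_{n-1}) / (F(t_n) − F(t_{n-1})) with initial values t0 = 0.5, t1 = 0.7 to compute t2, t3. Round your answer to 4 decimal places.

0.6460, 0.6391

F(0.5) = -0.335776, F(0.7) = 0.124266
t2 = 0.700000 − 0.124266·(0.700000 − 0.500000) / (0.124266 − (-0.335776)) = 0.700000 − (0.024853)/(0.460043) = 0.645976
F(0.645976) = 0.013975
t3 = 0.645976 − 0.013975·(0.645976 − 0.700000) / (0.013975 − 0.124266) = 0.645976 − (-0.000755)/(-0.110292) = 0.639131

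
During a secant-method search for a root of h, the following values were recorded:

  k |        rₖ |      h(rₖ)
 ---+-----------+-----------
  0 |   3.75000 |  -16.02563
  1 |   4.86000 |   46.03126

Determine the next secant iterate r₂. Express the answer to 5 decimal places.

4.03665

r₂ = 4.86000 − 46.03126·(4.86000 − 3.75000) / (46.03126 − (-16.02563))
   = 4.86000 − (51.0946986)/(62.0568900) = 4.0366475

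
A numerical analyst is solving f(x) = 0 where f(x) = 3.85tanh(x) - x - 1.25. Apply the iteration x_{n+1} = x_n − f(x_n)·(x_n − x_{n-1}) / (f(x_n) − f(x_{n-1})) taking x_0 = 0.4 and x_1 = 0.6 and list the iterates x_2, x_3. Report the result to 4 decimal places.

0.4925, 0.4852

f(0.4) = -0.187196, f(0.6) = 0.217641
x_2 = 0.600000 − 0.217641·(0.600000 − 0.400000) / (0.217641 − (-0.187196)) = 0.600000 − (0.043528)/(0.404837) = 0.492480
f(0.492480) = 0.013823
x_3 = 0.492480 − 0.013823·(0.492480 − 0.600000) / (0.013823 − 0.217641) = 0.492480 − (-0.001486)/(-0.203818) = 0.485188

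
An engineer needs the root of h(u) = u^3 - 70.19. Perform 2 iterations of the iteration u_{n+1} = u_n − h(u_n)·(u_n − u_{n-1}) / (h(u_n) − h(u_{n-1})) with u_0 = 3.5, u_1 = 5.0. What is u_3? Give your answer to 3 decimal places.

h(3.5) = -27.31500, h(5.0) = 54.81000
u_2 = 5.00000 − 54.81000·(5.00000 − 3.50000) / (54.81000 − (-27.31500)) = 5.00000 − (82.21500)/(82.12500) = 3.99890
h(3.99890) = -6.24259
u_3 = 3.99890 − (-6.24259)·(3.99890 − 5.00000) / (-6.24259 − 54.81000) = 3.99890 − (6.24943)/(-61.05259) = 4.10127

4.101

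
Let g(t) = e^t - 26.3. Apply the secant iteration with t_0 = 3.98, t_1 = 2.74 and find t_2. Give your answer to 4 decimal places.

g(3.98) = 27.217034, g(2.74) = -10.813015
t_2 = 2.740000 − (-10.813015)·(2.740000 − 3.980000) / (-10.813015 − 27.217034) = 2.740000 − (13.408138)/(-38.030049) = 3.092567

3.0926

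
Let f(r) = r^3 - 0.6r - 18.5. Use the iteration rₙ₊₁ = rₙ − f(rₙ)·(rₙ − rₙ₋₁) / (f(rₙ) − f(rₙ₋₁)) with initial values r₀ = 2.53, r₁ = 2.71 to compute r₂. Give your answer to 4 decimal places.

2.7212

f(2.53) = -3.823723, f(2.71) = -0.223489
r₂ = 2.710000 − (-0.223489)·(2.710000 − 2.530000) / (-0.223489 − (-3.823723)) = 2.710000 − (-0.040228)/(3.600234) = 2.721174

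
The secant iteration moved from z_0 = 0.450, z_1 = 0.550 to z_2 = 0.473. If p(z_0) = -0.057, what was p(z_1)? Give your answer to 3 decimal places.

The secant line through (0.450, -0.057) and (0.550, p(z_1)) crosses zero at z_2 = 0.473.
So (0.450, -0.057), (0.550, p(z_1)), (0.473, 0) are collinear:
p(z_1) = -0.057 · (0.550 − 0.473) / (0.450 − 0.473) = -0.057 · (0.07700)/(-0.02300) = 0.19083

0.191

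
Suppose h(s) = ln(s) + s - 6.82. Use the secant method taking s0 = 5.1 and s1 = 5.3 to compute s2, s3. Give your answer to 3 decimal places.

h(5.1) = -0.09076, h(5.3) = 0.14771
s2 = 5.30000 − 0.14771·(5.30000 − 5.10000) / (0.14771 − (-0.09076)) = 5.30000 − (0.02954)/(0.23847) = 5.17612
h(5.17612) = 0.00017
s3 = 5.17612 − 0.00017·(5.17612 − 5.30000) / (0.00017 − 0.14771) = 5.17612 − (-0.00002)/(-0.14753) = 5.17597

5.176, 5.176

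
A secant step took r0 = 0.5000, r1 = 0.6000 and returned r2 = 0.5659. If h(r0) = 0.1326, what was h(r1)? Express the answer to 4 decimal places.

The secant line through (0.5000, 0.1326) and (0.6000, h(r1)) crosses zero at r2 = 0.5659.
So (0.5000, 0.1326), (0.6000, h(r1)), (0.5659, 0) are collinear:
h(r1) = 0.1326 · (0.6000 − 0.5659) / (0.5000 − 0.5659) = 0.1326 · (0.034100)/(-0.065900) = -0.068614

-0.0686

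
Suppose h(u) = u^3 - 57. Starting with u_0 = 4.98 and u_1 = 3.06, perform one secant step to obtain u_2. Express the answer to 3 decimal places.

h(4.98) = 66.50599, h(3.06) = -28.34738
u_2 = 3.06000 − (-28.34738)·(3.06000 − 4.98000) / (-28.34738 − 66.50599) = 3.06000 − (54.42698)/(-94.85338) = 3.63380

3.634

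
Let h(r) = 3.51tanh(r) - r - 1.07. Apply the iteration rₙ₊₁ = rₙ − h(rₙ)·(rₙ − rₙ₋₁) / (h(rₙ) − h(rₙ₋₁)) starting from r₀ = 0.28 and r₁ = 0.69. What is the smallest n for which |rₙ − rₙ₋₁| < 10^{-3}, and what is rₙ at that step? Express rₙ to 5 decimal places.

h(0.28) = -0.3921032, h(0.69) = 0.3389168
r₂ = 0.6900000 − 0.3389168·(0.4100000)/(0.7310200) = 0.4999151;  |Δ| = 0.1900849
h(0.4999151) = 0.0518817
r₃ = 0.4999151 − 0.0518817·(-0.1900849)/(-0.2870352) = 0.4655572;  |Δ| = 0.0343579
h(0.4655572) = -0.0101020
r₄ = 0.4655572 − (-0.0101020)·(-0.0343579)/(-0.0619837) = 0.4711568;  |Δ| = 0.0055996
h(0.4711568) = 0.0002018
r₅ = 0.4711568 − 0.0002018·(0.0055996)/(0.0103038) = 0.4710471;  |Δ| = 0.0001097
|r₅ − r₄| = 0.0001097 < 10^{-3}

n = 5, rₙ = 0.47105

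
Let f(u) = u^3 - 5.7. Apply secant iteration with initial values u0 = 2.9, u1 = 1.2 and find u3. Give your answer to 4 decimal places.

f(2.9) = 18.689000, f(1.2) = -3.972000
u2 = 1.200000 − (-3.972000)·(1.200000 − 2.900000) / (-3.972000 − 18.689000) = 1.200000 − (6.752400)/(-22.661000) = 1.497974
f(1.497974) = -2.338654
u3 = 1.497974 − (-2.338654)·(1.497974 − 1.200000) / (-2.338654 − (-3.972000)) = 1.497974 − (-0.696859)/(1.633346) = 1.924620

1.9246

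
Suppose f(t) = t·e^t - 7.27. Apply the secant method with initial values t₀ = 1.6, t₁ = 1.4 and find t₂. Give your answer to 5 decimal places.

1.54173

f(1.6) = 0.6548519, f(1.4) = -1.5927200
t₂ = 1.4000000 − (-1.5927200)·(1.4000000 − 1.6000000) / (-1.5927200 − 0.6548519) = 1.4000000 − (0.3185440)/(-2.2475719) = 1.5417281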